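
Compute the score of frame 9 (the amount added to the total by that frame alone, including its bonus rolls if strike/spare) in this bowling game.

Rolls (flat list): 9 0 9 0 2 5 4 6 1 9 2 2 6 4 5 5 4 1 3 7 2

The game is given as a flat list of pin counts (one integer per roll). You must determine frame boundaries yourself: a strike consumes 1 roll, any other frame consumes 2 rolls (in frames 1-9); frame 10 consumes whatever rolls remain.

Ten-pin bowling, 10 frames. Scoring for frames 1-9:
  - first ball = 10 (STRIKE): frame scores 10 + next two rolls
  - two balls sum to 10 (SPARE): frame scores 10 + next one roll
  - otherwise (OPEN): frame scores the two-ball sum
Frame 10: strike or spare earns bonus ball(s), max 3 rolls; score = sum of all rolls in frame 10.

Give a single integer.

Frame 1: OPEN (9+0=9). Cumulative: 9
Frame 2: OPEN (9+0=9). Cumulative: 18
Frame 3: OPEN (2+5=7). Cumulative: 25
Frame 4: SPARE (4+6=10). 10 + next roll (1) = 11. Cumulative: 36
Frame 5: SPARE (1+9=10). 10 + next roll (2) = 12. Cumulative: 48
Frame 6: OPEN (2+2=4). Cumulative: 52
Frame 7: SPARE (6+4=10). 10 + next roll (5) = 15. Cumulative: 67
Frame 8: SPARE (5+5=10). 10 + next roll (4) = 14. Cumulative: 81
Frame 9: OPEN (4+1=5). Cumulative: 86
Frame 10: SPARE. Sum of all frame-10 rolls (3+7+2) = 12. Cumulative: 98

Answer: 5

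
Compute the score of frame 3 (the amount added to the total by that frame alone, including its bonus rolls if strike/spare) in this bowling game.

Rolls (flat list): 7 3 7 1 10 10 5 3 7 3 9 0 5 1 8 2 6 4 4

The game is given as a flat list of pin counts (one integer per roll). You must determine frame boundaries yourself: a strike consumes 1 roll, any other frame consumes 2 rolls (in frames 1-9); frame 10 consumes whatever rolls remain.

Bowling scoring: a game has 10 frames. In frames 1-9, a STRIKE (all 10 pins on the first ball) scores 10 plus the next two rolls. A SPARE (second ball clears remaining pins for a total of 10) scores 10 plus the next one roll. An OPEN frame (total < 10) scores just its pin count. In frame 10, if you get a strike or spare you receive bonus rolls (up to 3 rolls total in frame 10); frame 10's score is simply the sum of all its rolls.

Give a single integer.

Answer: 25

Derivation:
Frame 1: SPARE (7+3=10). 10 + next roll (7) = 17. Cumulative: 17
Frame 2: OPEN (7+1=8). Cumulative: 25
Frame 3: STRIKE. 10 + next two rolls (10+5) = 25. Cumulative: 50
Frame 4: STRIKE. 10 + next two rolls (5+3) = 18. Cumulative: 68
Frame 5: OPEN (5+3=8). Cumulative: 76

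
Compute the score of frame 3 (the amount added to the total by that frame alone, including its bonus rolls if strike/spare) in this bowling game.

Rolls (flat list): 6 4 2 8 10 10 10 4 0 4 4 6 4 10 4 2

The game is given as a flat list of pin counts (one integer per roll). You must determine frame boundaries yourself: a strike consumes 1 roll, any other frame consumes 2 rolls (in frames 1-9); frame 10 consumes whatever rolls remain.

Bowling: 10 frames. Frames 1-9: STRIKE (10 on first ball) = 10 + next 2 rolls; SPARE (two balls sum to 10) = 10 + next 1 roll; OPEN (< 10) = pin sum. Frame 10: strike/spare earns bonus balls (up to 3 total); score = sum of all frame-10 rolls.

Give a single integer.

Frame 1: SPARE (6+4=10). 10 + next roll (2) = 12. Cumulative: 12
Frame 2: SPARE (2+8=10). 10 + next roll (10) = 20. Cumulative: 32
Frame 3: STRIKE. 10 + next two rolls (10+10) = 30. Cumulative: 62
Frame 4: STRIKE. 10 + next two rolls (10+4) = 24. Cumulative: 86
Frame 5: STRIKE. 10 + next two rolls (4+0) = 14. Cumulative: 100

Answer: 30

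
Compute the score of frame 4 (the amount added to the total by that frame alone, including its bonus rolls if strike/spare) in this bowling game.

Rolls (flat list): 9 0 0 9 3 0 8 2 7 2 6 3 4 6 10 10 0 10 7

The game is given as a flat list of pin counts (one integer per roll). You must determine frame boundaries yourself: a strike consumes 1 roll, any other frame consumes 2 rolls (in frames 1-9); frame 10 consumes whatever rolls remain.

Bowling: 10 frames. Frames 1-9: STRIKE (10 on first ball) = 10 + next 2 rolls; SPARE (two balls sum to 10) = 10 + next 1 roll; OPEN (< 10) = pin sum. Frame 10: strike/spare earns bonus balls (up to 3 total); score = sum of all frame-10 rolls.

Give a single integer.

Frame 1: OPEN (9+0=9). Cumulative: 9
Frame 2: OPEN (0+9=9). Cumulative: 18
Frame 3: OPEN (3+0=3). Cumulative: 21
Frame 4: SPARE (8+2=10). 10 + next roll (7) = 17. Cumulative: 38
Frame 5: OPEN (7+2=9). Cumulative: 47
Frame 6: OPEN (6+3=9). Cumulative: 56

Answer: 17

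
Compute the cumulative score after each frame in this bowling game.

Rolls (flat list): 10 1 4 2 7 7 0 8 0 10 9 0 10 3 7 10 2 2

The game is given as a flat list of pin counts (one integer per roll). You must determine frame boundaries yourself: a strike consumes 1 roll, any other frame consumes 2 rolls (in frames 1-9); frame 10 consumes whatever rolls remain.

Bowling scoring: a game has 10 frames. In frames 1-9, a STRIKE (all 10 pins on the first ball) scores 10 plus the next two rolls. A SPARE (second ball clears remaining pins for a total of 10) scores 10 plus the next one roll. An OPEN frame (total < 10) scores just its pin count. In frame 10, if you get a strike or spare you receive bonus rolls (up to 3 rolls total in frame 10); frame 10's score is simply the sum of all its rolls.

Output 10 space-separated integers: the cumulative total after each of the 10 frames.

Frame 1: STRIKE. 10 + next two rolls (1+4) = 15. Cumulative: 15
Frame 2: OPEN (1+4=5). Cumulative: 20
Frame 3: OPEN (2+7=9). Cumulative: 29
Frame 4: OPEN (7+0=7). Cumulative: 36
Frame 5: OPEN (8+0=8). Cumulative: 44
Frame 6: STRIKE. 10 + next two rolls (9+0) = 19. Cumulative: 63
Frame 7: OPEN (9+0=9). Cumulative: 72
Frame 8: STRIKE. 10 + next two rolls (3+7) = 20. Cumulative: 92
Frame 9: SPARE (3+7=10). 10 + next roll (10) = 20. Cumulative: 112
Frame 10: STRIKE. Sum of all frame-10 rolls (10+2+2) = 14. Cumulative: 126

Answer: 15 20 29 36 44 63 72 92 112 126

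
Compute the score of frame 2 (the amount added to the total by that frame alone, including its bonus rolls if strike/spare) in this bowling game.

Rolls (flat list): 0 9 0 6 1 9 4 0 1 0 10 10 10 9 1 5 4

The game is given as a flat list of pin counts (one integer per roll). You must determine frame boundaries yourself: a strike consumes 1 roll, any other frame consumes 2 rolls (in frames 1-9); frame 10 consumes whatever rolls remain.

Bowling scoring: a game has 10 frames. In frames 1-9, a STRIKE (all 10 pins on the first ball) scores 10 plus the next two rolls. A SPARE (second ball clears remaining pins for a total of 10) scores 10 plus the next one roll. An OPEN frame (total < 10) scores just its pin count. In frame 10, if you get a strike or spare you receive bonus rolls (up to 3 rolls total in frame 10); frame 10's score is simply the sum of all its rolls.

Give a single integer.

Answer: 6

Derivation:
Frame 1: OPEN (0+9=9). Cumulative: 9
Frame 2: OPEN (0+6=6). Cumulative: 15
Frame 3: SPARE (1+9=10). 10 + next roll (4) = 14. Cumulative: 29
Frame 4: OPEN (4+0=4). Cumulative: 33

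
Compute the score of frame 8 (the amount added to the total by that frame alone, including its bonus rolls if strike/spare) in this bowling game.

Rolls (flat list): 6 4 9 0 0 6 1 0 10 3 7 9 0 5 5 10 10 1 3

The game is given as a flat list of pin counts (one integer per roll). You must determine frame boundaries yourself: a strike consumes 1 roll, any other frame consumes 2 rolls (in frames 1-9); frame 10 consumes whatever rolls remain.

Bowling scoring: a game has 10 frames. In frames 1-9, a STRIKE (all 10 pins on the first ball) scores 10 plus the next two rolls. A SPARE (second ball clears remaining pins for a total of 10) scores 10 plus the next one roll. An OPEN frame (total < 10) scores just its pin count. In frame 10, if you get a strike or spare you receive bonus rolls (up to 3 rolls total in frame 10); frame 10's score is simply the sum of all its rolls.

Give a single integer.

Answer: 20

Derivation:
Frame 1: SPARE (6+4=10). 10 + next roll (9) = 19. Cumulative: 19
Frame 2: OPEN (9+0=9). Cumulative: 28
Frame 3: OPEN (0+6=6). Cumulative: 34
Frame 4: OPEN (1+0=1). Cumulative: 35
Frame 5: STRIKE. 10 + next two rolls (3+7) = 20. Cumulative: 55
Frame 6: SPARE (3+7=10). 10 + next roll (9) = 19. Cumulative: 74
Frame 7: OPEN (9+0=9). Cumulative: 83
Frame 8: SPARE (5+5=10). 10 + next roll (10) = 20. Cumulative: 103
Frame 9: STRIKE. 10 + next two rolls (10+1) = 21. Cumulative: 124
Frame 10: STRIKE. Sum of all frame-10 rolls (10+1+3) = 14. Cumulative: 138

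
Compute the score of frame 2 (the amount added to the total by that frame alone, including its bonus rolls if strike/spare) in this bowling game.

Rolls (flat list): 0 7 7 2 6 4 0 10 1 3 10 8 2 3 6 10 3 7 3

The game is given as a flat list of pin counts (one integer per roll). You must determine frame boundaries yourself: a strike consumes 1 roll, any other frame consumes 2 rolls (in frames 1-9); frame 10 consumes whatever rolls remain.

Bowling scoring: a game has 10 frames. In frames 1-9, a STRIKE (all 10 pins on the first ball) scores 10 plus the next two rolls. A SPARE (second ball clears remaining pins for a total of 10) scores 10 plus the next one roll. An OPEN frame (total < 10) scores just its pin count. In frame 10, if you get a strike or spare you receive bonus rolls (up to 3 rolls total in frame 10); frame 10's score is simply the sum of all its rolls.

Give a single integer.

Answer: 9

Derivation:
Frame 1: OPEN (0+7=7). Cumulative: 7
Frame 2: OPEN (7+2=9). Cumulative: 16
Frame 3: SPARE (6+4=10). 10 + next roll (0) = 10. Cumulative: 26
Frame 4: SPARE (0+10=10). 10 + next roll (1) = 11. Cumulative: 37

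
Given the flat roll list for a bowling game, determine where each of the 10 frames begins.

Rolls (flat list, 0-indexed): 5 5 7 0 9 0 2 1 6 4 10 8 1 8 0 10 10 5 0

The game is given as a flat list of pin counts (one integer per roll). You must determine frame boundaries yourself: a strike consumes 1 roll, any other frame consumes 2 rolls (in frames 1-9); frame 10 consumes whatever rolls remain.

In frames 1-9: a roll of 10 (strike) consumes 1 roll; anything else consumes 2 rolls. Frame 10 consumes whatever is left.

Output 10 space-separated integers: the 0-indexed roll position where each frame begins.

Frame 1 starts at roll index 0: rolls=5,5 (sum=10), consumes 2 rolls
Frame 2 starts at roll index 2: rolls=7,0 (sum=7), consumes 2 rolls
Frame 3 starts at roll index 4: rolls=9,0 (sum=9), consumes 2 rolls
Frame 4 starts at roll index 6: rolls=2,1 (sum=3), consumes 2 rolls
Frame 5 starts at roll index 8: rolls=6,4 (sum=10), consumes 2 rolls
Frame 6 starts at roll index 10: roll=10 (strike), consumes 1 roll
Frame 7 starts at roll index 11: rolls=8,1 (sum=9), consumes 2 rolls
Frame 8 starts at roll index 13: rolls=8,0 (sum=8), consumes 2 rolls
Frame 9 starts at roll index 15: roll=10 (strike), consumes 1 roll
Frame 10 starts at roll index 16: 3 remaining rolls

Answer: 0 2 4 6 8 10 11 13 15 16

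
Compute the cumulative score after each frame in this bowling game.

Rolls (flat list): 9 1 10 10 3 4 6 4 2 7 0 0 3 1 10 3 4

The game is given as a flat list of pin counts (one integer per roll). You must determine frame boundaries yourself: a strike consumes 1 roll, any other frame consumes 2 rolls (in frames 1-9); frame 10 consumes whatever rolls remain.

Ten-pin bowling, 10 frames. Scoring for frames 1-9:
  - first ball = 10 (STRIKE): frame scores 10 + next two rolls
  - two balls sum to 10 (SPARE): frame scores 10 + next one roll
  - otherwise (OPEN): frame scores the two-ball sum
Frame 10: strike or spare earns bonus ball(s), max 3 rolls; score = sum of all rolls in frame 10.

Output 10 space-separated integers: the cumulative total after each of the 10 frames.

Frame 1: SPARE (9+1=10). 10 + next roll (10) = 20. Cumulative: 20
Frame 2: STRIKE. 10 + next two rolls (10+3) = 23. Cumulative: 43
Frame 3: STRIKE. 10 + next two rolls (3+4) = 17. Cumulative: 60
Frame 4: OPEN (3+4=7). Cumulative: 67
Frame 5: SPARE (6+4=10). 10 + next roll (2) = 12. Cumulative: 79
Frame 6: OPEN (2+7=9). Cumulative: 88
Frame 7: OPEN (0+0=0). Cumulative: 88
Frame 8: OPEN (3+1=4). Cumulative: 92
Frame 9: STRIKE. 10 + next two rolls (3+4) = 17. Cumulative: 109
Frame 10: OPEN. Sum of all frame-10 rolls (3+4) = 7. Cumulative: 116

Answer: 20 43 60 67 79 88 88 92 109 116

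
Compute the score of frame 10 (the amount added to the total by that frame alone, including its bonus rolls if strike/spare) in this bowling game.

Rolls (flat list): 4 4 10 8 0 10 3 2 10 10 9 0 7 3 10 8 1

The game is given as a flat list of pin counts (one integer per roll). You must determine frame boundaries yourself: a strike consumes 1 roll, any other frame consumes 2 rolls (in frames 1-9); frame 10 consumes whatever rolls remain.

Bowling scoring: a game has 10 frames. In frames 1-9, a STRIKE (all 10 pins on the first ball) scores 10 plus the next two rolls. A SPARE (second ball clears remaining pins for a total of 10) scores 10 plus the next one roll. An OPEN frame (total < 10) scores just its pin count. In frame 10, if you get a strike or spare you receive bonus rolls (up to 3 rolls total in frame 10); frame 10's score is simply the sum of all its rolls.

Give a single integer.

Frame 1: OPEN (4+4=8). Cumulative: 8
Frame 2: STRIKE. 10 + next two rolls (8+0) = 18. Cumulative: 26
Frame 3: OPEN (8+0=8). Cumulative: 34
Frame 4: STRIKE. 10 + next two rolls (3+2) = 15. Cumulative: 49
Frame 5: OPEN (3+2=5). Cumulative: 54
Frame 6: STRIKE. 10 + next two rolls (10+9) = 29. Cumulative: 83
Frame 7: STRIKE. 10 + next two rolls (9+0) = 19. Cumulative: 102
Frame 8: OPEN (9+0=9). Cumulative: 111
Frame 9: SPARE (7+3=10). 10 + next roll (10) = 20. Cumulative: 131
Frame 10: STRIKE. Sum of all frame-10 rolls (10+8+1) = 19. Cumulative: 150

Answer: 19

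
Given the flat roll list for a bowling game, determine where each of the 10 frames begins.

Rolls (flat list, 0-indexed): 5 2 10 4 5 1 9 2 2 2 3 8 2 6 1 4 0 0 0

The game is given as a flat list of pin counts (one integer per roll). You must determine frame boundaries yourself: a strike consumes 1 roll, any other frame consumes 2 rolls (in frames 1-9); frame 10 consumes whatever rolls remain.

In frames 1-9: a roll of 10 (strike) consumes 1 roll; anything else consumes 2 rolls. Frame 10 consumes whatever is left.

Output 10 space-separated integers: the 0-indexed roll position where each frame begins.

Answer: 0 2 3 5 7 9 11 13 15 17

Derivation:
Frame 1 starts at roll index 0: rolls=5,2 (sum=7), consumes 2 rolls
Frame 2 starts at roll index 2: roll=10 (strike), consumes 1 roll
Frame 3 starts at roll index 3: rolls=4,5 (sum=9), consumes 2 rolls
Frame 4 starts at roll index 5: rolls=1,9 (sum=10), consumes 2 rolls
Frame 5 starts at roll index 7: rolls=2,2 (sum=4), consumes 2 rolls
Frame 6 starts at roll index 9: rolls=2,3 (sum=5), consumes 2 rolls
Frame 7 starts at roll index 11: rolls=8,2 (sum=10), consumes 2 rolls
Frame 8 starts at roll index 13: rolls=6,1 (sum=7), consumes 2 rolls
Frame 9 starts at roll index 15: rolls=4,0 (sum=4), consumes 2 rolls
Frame 10 starts at roll index 17: 2 remaining rolls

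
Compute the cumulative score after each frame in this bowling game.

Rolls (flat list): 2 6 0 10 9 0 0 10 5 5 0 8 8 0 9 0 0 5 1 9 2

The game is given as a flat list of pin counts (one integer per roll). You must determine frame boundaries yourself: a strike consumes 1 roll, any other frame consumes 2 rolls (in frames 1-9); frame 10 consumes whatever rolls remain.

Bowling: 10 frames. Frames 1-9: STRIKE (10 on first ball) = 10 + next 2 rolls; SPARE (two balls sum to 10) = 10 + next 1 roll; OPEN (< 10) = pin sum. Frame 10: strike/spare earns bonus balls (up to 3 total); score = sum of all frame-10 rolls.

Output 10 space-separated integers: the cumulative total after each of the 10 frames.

Answer: 8 27 36 51 61 69 77 86 91 103

Derivation:
Frame 1: OPEN (2+6=8). Cumulative: 8
Frame 2: SPARE (0+10=10). 10 + next roll (9) = 19. Cumulative: 27
Frame 3: OPEN (9+0=9). Cumulative: 36
Frame 4: SPARE (0+10=10). 10 + next roll (5) = 15. Cumulative: 51
Frame 5: SPARE (5+5=10). 10 + next roll (0) = 10. Cumulative: 61
Frame 6: OPEN (0+8=8). Cumulative: 69
Frame 7: OPEN (8+0=8). Cumulative: 77
Frame 8: OPEN (9+0=9). Cumulative: 86
Frame 9: OPEN (0+5=5). Cumulative: 91
Frame 10: SPARE. Sum of all frame-10 rolls (1+9+2) = 12. Cumulative: 103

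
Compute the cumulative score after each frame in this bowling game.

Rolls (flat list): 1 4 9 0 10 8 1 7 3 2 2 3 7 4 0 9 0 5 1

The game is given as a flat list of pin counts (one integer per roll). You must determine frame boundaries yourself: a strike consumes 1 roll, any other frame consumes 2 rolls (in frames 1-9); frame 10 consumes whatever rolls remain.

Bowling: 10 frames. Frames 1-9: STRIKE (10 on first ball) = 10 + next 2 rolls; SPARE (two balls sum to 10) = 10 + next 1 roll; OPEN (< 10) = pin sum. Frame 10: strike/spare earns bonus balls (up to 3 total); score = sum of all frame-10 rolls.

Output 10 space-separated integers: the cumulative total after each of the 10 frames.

Frame 1: OPEN (1+4=5). Cumulative: 5
Frame 2: OPEN (9+0=9). Cumulative: 14
Frame 3: STRIKE. 10 + next two rolls (8+1) = 19. Cumulative: 33
Frame 4: OPEN (8+1=9). Cumulative: 42
Frame 5: SPARE (7+3=10). 10 + next roll (2) = 12. Cumulative: 54
Frame 6: OPEN (2+2=4). Cumulative: 58
Frame 7: SPARE (3+7=10). 10 + next roll (4) = 14. Cumulative: 72
Frame 8: OPEN (4+0=4). Cumulative: 76
Frame 9: OPEN (9+0=9). Cumulative: 85
Frame 10: OPEN. Sum of all frame-10 rolls (5+1) = 6. Cumulative: 91

Answer: 5 14 33 42 54 58 72 76 85 91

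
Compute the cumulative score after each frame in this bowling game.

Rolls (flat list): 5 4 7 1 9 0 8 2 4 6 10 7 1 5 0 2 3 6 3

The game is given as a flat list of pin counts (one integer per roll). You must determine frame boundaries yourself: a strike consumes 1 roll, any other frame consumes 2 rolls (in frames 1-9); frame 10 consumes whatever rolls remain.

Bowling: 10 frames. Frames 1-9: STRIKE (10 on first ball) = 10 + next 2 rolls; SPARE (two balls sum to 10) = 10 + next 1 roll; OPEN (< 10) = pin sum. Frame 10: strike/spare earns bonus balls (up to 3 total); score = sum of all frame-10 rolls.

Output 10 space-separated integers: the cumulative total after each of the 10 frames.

Answer: 9 17 26 40 60 78 86 91 96 105

Derivation:
Frame 1: OPEN (5+4=9). Cumulative: 9
Frame 2: OPEN (7+1=8). Cumulative: 17
Frame 3: OPEN (9+0=9). Cumulative: 26
Frame 4: SPARE (8+2=10). 10 + next roll (4) = 14. Cumulative: 40
Frame 5: SPARE (4+6=10). 10 + next roll (10) = 20. Cumulative: 60
Frame 6: STRIKE. 10 + next two rolls (7+1) = 18. Cumulative: 78
Frame 7: OPEN (7+1=8). Cumulative: 86
Frame 8: OPEN (5+0=5). Cumulative: 91
Frame 9: OPEN (2+3=5). Cumulative: 96
Frame 10: OPEN. Sum of all frame-10 rolls (6+3) = 9. Cumulative: 105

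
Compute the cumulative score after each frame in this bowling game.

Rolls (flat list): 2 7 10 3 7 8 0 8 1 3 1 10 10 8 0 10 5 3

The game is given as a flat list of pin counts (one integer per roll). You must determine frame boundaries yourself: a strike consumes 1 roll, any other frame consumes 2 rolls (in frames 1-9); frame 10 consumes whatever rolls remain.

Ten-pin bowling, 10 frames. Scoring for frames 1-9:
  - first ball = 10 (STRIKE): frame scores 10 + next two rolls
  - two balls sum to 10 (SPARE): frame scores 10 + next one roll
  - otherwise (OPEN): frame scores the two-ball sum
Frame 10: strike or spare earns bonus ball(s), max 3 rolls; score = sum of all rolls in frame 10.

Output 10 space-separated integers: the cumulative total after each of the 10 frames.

Frame 1: OPEN (2+7=9). Cumulative: 9
Frame 2: STRIKE. 10 + next two rolls (3+7) = 20. Cumulative: 29
Frame 3: SPARE (3+7=10). 10 + next roll (8) = 18. Cumulative: 47
Frame 4: OPEN (8+0=8). Cumulative: 55
Frame 5: OPEN (8+1=9). Cumulative: 64
Frame 6: OPEN (3+1=4). Cumulative: 68
Frame 7: STRIKE. 10 + next two rolls (10+8) = 28. Cumulative: 96
Frame 8: STRIKE. 10 + next two rolls (8+0) = 18. Cumulative: 114
Frame 9: OPEN (8+0=8). Cumulative: 122
Frame 10: STRIKE. Sum of all frame-10 rolls (10+5+3) = 18. Cumulative: 140

Answer: 9 29 47 55 64 68 96 114 122 140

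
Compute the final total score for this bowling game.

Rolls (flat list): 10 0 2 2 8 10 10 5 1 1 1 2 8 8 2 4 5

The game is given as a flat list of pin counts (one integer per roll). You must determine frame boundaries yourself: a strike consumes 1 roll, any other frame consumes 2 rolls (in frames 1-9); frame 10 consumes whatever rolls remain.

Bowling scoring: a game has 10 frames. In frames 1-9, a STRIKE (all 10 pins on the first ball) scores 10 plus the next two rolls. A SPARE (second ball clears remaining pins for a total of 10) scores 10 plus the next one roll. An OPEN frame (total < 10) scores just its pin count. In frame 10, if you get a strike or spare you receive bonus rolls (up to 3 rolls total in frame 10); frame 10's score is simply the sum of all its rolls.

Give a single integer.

Frame 1: STRIKE. 10 + next two rolls (0+2) = 12. Cumulative: 12
Frame 2: OPEN (0+2=2). Cumulative: 14
Frame 3: SPARE (2+8=10). 10 + next roll (10) = 20. Cumulative: 34
Frame 4: STRIKE. 10 + next two rolls (10+5) = 25. Cumulative: 59
Frame 5: STRIKE. 10 + next two rolls (5+1) = 16. Cumulative: 75
Frame 6: OPEN (5+1=6). Cumulative: 81
Frame 7: OPEN (1+1=2). Cumulative: 83
Frame 8: SPARE (2+8=10). 10 + next roll (8) = 18. Cumulative: 101
Frame 9: SPARE (8+2=10). 10 + next roll (4) = 14. Cumulative: 115
Frame 10: OPEN. Sum of all frame-10 rolls (4+5) = 9. Cumulative: 124

Answer: 124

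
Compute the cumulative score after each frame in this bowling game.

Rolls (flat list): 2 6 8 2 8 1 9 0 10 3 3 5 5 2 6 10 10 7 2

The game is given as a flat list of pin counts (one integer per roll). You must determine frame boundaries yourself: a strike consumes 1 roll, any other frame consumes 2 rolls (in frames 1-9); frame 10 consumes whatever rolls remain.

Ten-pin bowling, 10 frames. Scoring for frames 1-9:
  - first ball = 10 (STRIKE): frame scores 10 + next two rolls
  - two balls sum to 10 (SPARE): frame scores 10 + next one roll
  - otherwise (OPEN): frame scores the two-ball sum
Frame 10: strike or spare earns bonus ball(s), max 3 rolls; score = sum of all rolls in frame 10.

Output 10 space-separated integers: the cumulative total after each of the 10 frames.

Answer: 8 26 35 44 60 66 78 86 113 132

Derivation:
Frame 1: OPEN (2+6=8). Cumulative: 8
Frame 2: SPARE (8+2=10). 10 + next roll (8) = 18. Cumulative: 26
Frame 3: OPEN (8+1=9). Cumulative: 35
Frame 4: OPEN (9+0=9). Cumulative: 44
Frame 5: STRIKE. 10 + next two rolls (3+3) = 16. Cumulative: 60
Frame 6: OPEN (3+3=6). Cumulative: 66
Frame 7: SPARE (5+5=10). 10 + next roll (2) = 12. Cumulative: 78
Frame 8: OPEN (2+6=8). Cumulative: 86
Frame 9: STRIKE. 10 + next two rolls (10+7) = 27. Cumulative: 113
Frame 10: STRIKE. Sum of all frame-10 rolls (10+7+2) = 19. Cumulative: 132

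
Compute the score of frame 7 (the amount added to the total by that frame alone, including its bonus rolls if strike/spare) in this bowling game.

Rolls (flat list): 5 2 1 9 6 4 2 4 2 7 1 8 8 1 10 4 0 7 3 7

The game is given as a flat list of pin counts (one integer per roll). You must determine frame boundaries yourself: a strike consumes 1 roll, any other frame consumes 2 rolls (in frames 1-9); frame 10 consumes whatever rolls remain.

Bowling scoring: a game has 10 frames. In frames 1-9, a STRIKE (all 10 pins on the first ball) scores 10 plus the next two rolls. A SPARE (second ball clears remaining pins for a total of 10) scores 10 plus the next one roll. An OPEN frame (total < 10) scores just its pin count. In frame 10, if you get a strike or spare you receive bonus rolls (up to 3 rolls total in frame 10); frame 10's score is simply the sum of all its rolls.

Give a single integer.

Frame 1: OPEN (5+2=7). Cumulative: 7
Frame 2: SPARE (1+9=10). 10 + next roll (6) = 16. Cumulative: 23
Frame 3: SPARE (6+4=10). 10 + next roll (2) = 12. Cumulative: 35
Frame 4: OPEN (2+4=6). Cumulative: 41
Frame 5: OPEN (2+7=9). Cumulative: 50
Frame 6: OPEN (1+8=9). Cumulative: 59
Frame 7: OPEN (8+1=9). Cumulative: 68
Frame 8: STRIKE. 10 + next two rolls (4+0) = 14. Cumulative: 82
Frame 9: OPEN (4+0=4). Cumulative: 86

Answer: 9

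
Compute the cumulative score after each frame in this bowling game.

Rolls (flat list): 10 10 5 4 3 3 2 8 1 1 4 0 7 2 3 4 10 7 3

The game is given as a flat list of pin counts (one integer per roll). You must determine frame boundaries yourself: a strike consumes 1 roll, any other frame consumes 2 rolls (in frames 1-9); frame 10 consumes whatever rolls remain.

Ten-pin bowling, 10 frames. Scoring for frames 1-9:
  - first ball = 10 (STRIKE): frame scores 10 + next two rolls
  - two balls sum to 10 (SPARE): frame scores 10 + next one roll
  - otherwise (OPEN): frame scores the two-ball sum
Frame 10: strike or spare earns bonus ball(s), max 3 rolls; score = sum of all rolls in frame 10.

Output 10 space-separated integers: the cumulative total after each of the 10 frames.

Answer: 25 44 53 59 70 72 76 85 92 112

Derivation:
Frame 1: STRIKE. 10 + next two rolls (10+5) = 25. Cumulative: 25
Frame 2: STRIKE. 10 + next two rolls (5+4) = 19. Cumulative: 44
Frame 3: OPEN (5+4=9). Cumulative: 53
Frame 4: OPEN (3+3=6). Cumulative: 59
Frame 5: SPARE (2+8=10). 10 + next roll (1) = 11. Cumulative: 70
Frame 6: OPEN (1+1=2). Cumulative: 72
Frame 7: OPEN (4+0=4). Cumulative: 76
Frame 8: OPEN (7+2=9). Cumulative: 85
Frame 9: OPEN (3+4=7). Cumulative: 92
Frame 10: STRIKE. Sum of all frame-10 rolls (10+7+3) = 20. Cumulative: 112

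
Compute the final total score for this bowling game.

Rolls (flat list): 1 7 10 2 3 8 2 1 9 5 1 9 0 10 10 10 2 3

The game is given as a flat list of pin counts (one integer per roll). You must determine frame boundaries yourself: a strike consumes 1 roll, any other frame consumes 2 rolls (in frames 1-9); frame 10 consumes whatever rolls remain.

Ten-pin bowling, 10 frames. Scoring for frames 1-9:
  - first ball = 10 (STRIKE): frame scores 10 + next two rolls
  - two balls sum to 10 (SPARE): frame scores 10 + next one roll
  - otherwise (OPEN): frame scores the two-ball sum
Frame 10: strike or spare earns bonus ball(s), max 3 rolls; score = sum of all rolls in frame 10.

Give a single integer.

Frame 1: OPEN (1+7=8). Cumulative: 8
Frame 2: STRIKE. 10 + next two rolls (2+3) = 15. Cumulative: 23
Frame 3: OPEN (2+3=5). Cumulative: 28
Frame 4: SPARE (8+2=10). 10 + next roll (1) = 11. Cumulative: 39
Frame 5: SPARE (1+9=10). 10 + next roll (5) = 15. Cumulative: 54
Frame 6: OPEN (5+1=6). Cumulative: 60
Frame 7: OPEN (9+0=9). Cumulative: 69
Frame 8: STRIKE. 10 + next two rolls (10+10) = 30. Cumulative: 99
Frame 9: STRIKE. 10 + next two rolls (10+2) = 22. Cumulative: 121
Frame 10: STRIKE. Sum of all frame-10 rolls (10+2+3) = 15. Cumulative: 136

Answer: 136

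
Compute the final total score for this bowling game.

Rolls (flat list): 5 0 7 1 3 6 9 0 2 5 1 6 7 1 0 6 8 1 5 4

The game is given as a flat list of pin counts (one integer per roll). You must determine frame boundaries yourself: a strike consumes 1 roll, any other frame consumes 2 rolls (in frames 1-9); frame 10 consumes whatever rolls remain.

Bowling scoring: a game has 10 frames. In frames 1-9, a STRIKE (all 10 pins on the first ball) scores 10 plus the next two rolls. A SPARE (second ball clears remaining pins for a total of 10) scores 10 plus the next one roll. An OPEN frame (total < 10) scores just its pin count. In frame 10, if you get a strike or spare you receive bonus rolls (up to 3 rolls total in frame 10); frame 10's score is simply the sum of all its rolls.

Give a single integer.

Frame 1: OPEN (5+0=5). Cumulative: 5
Frame 2: OPEN (7+1=8). Cumulative: 13
Frame 3: OPEN (3+6=9). Cumulative: 22
Frame 4: OPEN (9+0=9). Cumulative: 31
Frame 5: OPEN (2+5=7). Cumulative: 38
Frame 6: OPEN (1+6=7). Cumulative: 45
Frame 7: OPEN (7+1=8). Cumulative: 53
Frame 8: OPEN (0+6=6). Cumulative: 59
Frame 9: OPEN (8+1=9). Cumulative: 68
Frame 10: OPEN. Sum of all frame-10 rolls (5+4) = 9. Cumulative: 77

Answer: 77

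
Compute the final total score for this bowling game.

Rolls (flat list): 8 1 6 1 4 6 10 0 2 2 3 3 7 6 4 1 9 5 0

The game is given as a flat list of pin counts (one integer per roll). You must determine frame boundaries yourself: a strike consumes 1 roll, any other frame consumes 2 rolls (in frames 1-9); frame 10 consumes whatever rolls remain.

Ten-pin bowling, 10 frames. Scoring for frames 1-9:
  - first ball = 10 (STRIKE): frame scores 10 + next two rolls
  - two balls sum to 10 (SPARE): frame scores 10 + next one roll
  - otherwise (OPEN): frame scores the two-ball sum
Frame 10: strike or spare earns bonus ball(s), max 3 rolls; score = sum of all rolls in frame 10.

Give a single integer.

Answer: 102

Derivation:
Frame 1: OPEN (8+1=9). Cumulative: 9
Frame 2: OPEN (6+1=7). Cumulative: 16
Frame 3: SPARE (4+6=10). 10 + next roll (10) = 20. Cumulative: 36
Frame 4: STRIKE. 10 + next two rolls (0+2) = 12. Cumulative: 48
Frame 5: OPEN (0+2=2). Cumulative: 50
Frame 6: OPEN (2+3=5). Cumulative: 55
Frame 7: SPARE (3+7=10). 10 + next roll (6) = 16. Cumulative: 71
Frame 8: SPARE (6+4=10). 10 + next roll (1) = 11. Cumulative: 82
Frame 9: SPARE (1+9=10). 10 + next roll (5) = 15. Cumulative: 97
Frame 10: OPEN. Sum of all frame-10 rolls (5+0) = 5. Cumulative: 102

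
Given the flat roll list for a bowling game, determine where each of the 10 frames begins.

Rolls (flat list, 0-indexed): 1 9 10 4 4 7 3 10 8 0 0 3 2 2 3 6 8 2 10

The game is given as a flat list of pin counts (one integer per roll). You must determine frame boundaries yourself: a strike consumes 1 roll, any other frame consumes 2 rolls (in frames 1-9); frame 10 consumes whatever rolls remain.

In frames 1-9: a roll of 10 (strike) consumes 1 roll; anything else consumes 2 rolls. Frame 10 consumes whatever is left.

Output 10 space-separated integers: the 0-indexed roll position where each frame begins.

Answer: 0 2 3 5 7 8 10 12 14 16

Derivation:
Frame 1 starts at roll index 0: rolls=1,9 (sum=10), consumes 2 rolls
Frame 2 starts at roll index 2: roll=10 (strike), consumes 1 roll
Frame 3 starts at roll index 3: rolls=4,4 (sum=8), consumes 2 rolls
Frame 4 starts at roll index 5: rolls=7,3 (sum=10), consumes 2 rolls
Frame 5 starts at roll index 7: roll=10 (strike), consumes 1 roll
Frame 6 starts at roll index 8: rolls=8,0 (sum=8), consumes 2 rolls
Frame 7 starts at roll index 10: rolls=0,3 (sum=3), consumes 2 rolls
Frame 8 starts at roll index 12: rolls=2,2 (sum=4), consumes 2 rolls
Frame 9 starts at roll index 14: rolls=3,6 (sum=9), consumes 2 rolls
Frame 10 starts at roll index 16: 3 remaining rolls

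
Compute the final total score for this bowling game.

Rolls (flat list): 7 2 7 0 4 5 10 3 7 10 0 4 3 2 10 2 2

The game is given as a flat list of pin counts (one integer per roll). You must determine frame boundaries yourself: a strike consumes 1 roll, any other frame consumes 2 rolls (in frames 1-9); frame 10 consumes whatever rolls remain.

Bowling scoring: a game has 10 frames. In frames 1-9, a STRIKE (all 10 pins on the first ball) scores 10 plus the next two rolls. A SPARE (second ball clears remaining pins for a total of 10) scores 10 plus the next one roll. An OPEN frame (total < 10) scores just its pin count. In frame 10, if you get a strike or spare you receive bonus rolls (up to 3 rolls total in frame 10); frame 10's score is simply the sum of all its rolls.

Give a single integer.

Answer: 106

Derivation:
Frame 1: OPEN (7+2=9). Cumulative: 9
Frame 2: OPEN (7+0=7). Cumulative: 16
Frame 3: OPEN (4+5=9). Cumulative: 25
Frame 4: STRIKE. 10 + next two rolls (3+7) = 20. Cumulative: 45
Frame 5: SPARE (3+7=10). 10 + next roll (10) = 20. Cumulative: 65
Frame 6: STRIKE. 10 + next two rolls (0+4) = 14. Cumulative: 79
Frame 7: OPEN (0+4=4). Cumulative: 83
Frame 8: OPEN (3+2=5). Cumulative: 88
Frame 9: STRIKE. 10 + next two rolls (2+2) = 14. Cumulative: 102
Frame 10: OPEN. Sum of all frame-10 rolls (2+2) = 4. Cumulative: 106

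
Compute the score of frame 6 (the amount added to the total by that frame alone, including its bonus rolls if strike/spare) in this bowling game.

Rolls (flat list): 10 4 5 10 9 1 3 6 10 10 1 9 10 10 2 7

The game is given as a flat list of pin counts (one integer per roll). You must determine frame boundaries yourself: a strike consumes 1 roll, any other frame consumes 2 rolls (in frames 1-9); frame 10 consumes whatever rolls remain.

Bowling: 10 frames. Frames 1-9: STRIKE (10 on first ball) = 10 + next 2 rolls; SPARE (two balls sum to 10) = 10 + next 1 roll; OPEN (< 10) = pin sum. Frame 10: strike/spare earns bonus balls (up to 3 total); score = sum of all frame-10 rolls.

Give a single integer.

Frame 1: STRIKE. 10 + next two rolls (4+5) = 19. Cumulative: 19
Frame 2: OPEN (4+5=9). Cumulative: 28
Frame 3: STRIKE. 10 + next two rolls (9+1) = 20. Cumulative: 48
Frame 4: SPARE (9+1=10). 10 + next roll (3) = 13. Cumulative: 61
Frame 5: OPEN (3+6=9). Cumulative: 70
Frame 6: STRIKE. 10 + next two rolls (10+1) = 21. Cumulative: 91
Frame 7: STRIKE. 10 + next two rolls (1+9) = 20. Cumulative: 111
Frame 8: SPARE (1+9=10). 10 + next roll (10) = 20. Cumulative: 131

Answer: 21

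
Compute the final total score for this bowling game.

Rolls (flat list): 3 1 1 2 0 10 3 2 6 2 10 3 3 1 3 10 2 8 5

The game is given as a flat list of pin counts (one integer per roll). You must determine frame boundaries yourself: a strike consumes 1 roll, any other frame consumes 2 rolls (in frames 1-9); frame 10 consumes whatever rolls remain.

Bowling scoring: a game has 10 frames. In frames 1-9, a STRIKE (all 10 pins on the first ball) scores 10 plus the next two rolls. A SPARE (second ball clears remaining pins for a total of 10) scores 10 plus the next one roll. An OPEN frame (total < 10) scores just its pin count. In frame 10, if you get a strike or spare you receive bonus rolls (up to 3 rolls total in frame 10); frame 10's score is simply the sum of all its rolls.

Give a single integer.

Frame 1: OPEN (3+1=4). Cumulative: 4
Frame 2: OPEN (1+2=3). Cumulative: 7
Frame 3: SPARE (0+10=10). 10 + next roll (3) = 13. Cumulative: 20
Frame 4: OPEN (3+2=5). Cumulative: 25
Frame 5: OPEN (6+2=8). Cumulative: 33
Frame 6: STRIKE. 10 + next two rolls (3+3) = 16. Cumulative: 49
Frame 7: OPEN (3+3=6). Cumulative: 55
Frame 8: OPEN (1+3=4). Cumulative: 59
Frame 9: STRIKE. 10 + next two rolls (2+8) = 20. Cumulative: 79
Frame 10: SPARE. Sum of all frame-10 rolls (2+8+5) = 15. Cumulative: 94

Answer: 94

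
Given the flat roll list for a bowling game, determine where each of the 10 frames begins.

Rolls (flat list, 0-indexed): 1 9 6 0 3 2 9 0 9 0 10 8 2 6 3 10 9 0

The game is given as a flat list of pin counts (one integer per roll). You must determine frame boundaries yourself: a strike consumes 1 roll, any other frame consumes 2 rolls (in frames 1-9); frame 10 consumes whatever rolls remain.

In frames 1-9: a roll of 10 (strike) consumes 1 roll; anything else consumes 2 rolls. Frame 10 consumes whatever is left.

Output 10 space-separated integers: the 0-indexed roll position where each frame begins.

Answer: 0 2 4 6 8 10 11 13 15 16

Derivation:
Frame 1 starts at roll index 0: rolls=1,9 (sum=10), consumes 2 rolls
Frame 2 starts at roll index 2: rolls=6,0 (sum=6), consumes 2 rolls
Frame 3 starts at roll index 4: rolls=3,2 (sum=5), consumes 2 rolls
Frame 4 starts at roll index 6: rolls=9,0 (sum=9), consumes 2 rolls
Frame 5 starts at roll index 8: rolls=9,0 (sum=9), consumes 2 rolls
Frame 6 starts at roll index 10: roll=10 (strike), consumes 1 roll
Frame 7 starts at roll index 11: rolls=8,2 (sum=10), consumes 2 rolls
Frame 8 starts at roll index 13: rolls=6,3 (sum=9), consumes 2 rolls
Frame 9 starts at roll index 15: roll=10 (strike), consumes 1 roll
Frame 10 starts at roll index 16: 2 remaining rolls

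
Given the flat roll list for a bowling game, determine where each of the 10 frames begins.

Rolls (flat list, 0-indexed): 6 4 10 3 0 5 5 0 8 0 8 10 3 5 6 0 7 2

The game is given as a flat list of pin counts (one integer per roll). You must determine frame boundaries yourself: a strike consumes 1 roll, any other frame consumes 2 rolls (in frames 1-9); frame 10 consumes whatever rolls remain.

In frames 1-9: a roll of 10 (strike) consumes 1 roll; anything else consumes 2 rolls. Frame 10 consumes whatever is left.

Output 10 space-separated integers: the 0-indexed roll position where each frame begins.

Frame 1 starts at roll index 0: rolls=6,4 (sum=10), consumes 2 rolls
Frame 2 starts at roll index 2: roll=10 (strike), consumes 1 roll
Frame 3 starts at roll index 3: rolls=3,0 (sum=3), consumes 2 rolls
Frame 4 starts at roll index 5: rolls=5,5 (sum=10), consumes 2 rolls
Frame 5 starts at roll index 7: rolls=0,8 (sum=8), consumes 2 rolls
Frame 6 starts at roll index 9: rolls=0,8 (sum=8), consumes 2 rolls
Frame 7 starts at roll index 11: roll=10 (strike), consumes 1 roll
Frame 8 starts at roll index 12: rolls=3,5 (sum=8), consumes 2 rolls
Frame 9 starts at roll index 14: rolls=6,0 (sum=6), consumes 2 rolls
Frame 10 starts at roll index 16: 2 remaining rolls

Answer: 0 2 3 5 7 9 11 12 14 16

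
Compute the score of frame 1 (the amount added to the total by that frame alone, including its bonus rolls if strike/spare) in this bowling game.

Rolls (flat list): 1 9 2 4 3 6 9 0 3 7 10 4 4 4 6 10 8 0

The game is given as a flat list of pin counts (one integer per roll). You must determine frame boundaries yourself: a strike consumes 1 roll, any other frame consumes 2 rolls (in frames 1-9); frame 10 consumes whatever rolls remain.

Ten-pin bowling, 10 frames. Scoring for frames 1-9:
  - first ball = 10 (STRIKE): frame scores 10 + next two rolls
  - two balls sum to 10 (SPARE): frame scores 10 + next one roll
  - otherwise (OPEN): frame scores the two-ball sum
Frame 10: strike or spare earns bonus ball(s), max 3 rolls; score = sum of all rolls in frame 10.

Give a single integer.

Frame 1: SPARE (1+9=10). 10 + next roll (2) = 12. Cumulative: 12
Frame 2: OPEN (2+4=6). Cumulative: 18
Frame 3: OPEN (3+6=9). Cumulative: 27

Answer: 12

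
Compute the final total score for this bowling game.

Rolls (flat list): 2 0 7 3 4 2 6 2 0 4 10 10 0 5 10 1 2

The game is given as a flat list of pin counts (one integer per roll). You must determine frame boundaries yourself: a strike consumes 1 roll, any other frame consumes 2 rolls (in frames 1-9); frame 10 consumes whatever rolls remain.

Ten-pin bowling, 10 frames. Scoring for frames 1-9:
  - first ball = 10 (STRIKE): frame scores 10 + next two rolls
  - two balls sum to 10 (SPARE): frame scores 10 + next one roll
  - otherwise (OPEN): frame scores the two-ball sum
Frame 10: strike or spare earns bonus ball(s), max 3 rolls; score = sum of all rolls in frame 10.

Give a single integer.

Answer: 90

Derivation:
Frame 1: OPEN (2+0=2). Cumulative: 2
Frame 2: SPARE (7+3=10). 10 + next roll (4) = 14. Cumulative: 16
Frame 3: OPEN (4+2=6). Cumulative: 22
Frame 4: OPEN (6+2=8). Cumulative: 30
Frame 5: OPEN (0+4=4). Cumulative: 34
Frame 6: STRIKE. 10 + next two rolls (10+0) = 20. Cumulative: 54
Frame 7: STRIKE. 10 + next two rolls (0+5) = 15. Cumulative: 69
Frame 8: OPEN (0+5=5). Cumulative: 74
Frame 9: STRIKE. 10 + next two rolls (1+2) = 13. Cumulative: 87
Frame 10: OPEN. Sum of all frame-10 rolls (1+2) = 3. Cumulative: 90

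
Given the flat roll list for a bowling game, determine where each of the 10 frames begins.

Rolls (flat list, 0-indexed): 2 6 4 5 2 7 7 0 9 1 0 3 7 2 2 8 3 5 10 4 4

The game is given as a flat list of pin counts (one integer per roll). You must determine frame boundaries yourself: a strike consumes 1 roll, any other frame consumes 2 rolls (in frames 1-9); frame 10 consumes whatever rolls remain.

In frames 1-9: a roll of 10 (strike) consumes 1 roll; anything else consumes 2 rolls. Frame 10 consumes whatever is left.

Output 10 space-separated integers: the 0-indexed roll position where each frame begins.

Frame 1 starts at roll index 0: rolls=2,6 (sum=8), consumes 2 rolls
Frame 2 starts at roll index 2: rolls=4,5 (sum=9), consumes 2 rolls
Frame 3 starts at roll index 4: rolls=2,7 (sum=9), consumes 2 rolls
Frame 4 starts at roll index 6: rolls=7,0 (sum=7), consumes 2 rolls
Frame 5 starts at roll index 8: rolls=9,1 (sum=10), consumes 2 rolls
Frame 6 starts at roll index 10: rolls=0,3 (sum=3), consumes 2 rolls
Frame 7 starts at roll index 12: rolls=7,2 (sum=9), consumes 2 rolls
Frame 8 starts at roll index 14: rolls=2,8 (sum=10), consumes 2 rolls
Frame 9 starts at roll index 16: rolls=3,5 (sum=8), consumes 2 rolls
Frame 10 starts at roll index 18: 3 remaining rolls

Answer: 0 2 4 6 8 10 12 14 16 18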